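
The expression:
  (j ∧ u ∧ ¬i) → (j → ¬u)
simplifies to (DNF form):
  i ∨ ¬j ∨ ¬u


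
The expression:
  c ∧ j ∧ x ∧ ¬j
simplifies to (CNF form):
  False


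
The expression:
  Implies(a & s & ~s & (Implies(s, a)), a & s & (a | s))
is always true.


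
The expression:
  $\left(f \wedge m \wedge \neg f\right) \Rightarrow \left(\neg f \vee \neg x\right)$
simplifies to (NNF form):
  $\text{True}$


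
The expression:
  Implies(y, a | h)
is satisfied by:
  {a: True, h: True, y: False}
  {a: True, h: False, y: False}
  {h: True, a: False, y: False}
  {a: False, h: False, y: False}
  {a: True, y: True, h: True}
  {a: True, y: True, h: False}
  {y: True, h: True, a: False}


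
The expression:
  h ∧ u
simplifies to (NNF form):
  h ∧ u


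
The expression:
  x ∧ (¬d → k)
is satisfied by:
  {x: True, d: True, k: True}
  {x: True, d: True, k: False}
  {x: True, k: True, d: False}


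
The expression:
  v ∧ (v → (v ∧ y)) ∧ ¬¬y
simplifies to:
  v ∧ y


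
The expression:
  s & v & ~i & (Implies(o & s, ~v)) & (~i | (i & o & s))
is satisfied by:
  {s: True, v: True, i: False, o: False}


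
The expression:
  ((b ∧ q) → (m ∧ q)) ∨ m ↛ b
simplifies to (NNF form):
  m ∨ ¬b ∨ ¬q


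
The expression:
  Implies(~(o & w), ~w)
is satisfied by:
  {o: True, w: False}
  {w: False, o: False}
  {w: True, o: True}


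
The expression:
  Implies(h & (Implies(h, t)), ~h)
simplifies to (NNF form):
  ~h | ~t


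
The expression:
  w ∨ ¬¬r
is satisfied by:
  {r: True, w: True}
  {r: True, w: False}
  {w: True, r: False}


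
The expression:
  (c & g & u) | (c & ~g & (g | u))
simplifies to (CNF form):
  c & u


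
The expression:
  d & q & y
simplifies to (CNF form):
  d & q & y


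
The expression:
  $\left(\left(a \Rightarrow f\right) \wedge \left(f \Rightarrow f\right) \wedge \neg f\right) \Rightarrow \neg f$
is always true.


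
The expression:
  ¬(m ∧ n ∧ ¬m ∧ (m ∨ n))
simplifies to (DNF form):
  True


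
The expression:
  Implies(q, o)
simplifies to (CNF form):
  o | ~q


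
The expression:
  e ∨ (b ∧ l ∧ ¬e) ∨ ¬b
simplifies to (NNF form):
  e ∨ l ∨ ¬b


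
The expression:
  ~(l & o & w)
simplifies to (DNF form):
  ~l | ~o | ~w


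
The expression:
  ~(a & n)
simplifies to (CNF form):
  ~a | ~n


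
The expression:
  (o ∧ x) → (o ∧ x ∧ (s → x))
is always true.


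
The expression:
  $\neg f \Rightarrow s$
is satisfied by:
  {s: True, f: True}
  {s: True, f: False}
  {f: True, s: False}


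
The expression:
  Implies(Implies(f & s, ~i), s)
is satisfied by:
  {s: True}


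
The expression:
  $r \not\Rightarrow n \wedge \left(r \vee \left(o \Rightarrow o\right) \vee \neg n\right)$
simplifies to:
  $r \wedge \neg n$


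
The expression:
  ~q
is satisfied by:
  {q: False}


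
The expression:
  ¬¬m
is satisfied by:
  {m: True}


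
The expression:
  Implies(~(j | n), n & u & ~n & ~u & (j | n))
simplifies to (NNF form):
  j | n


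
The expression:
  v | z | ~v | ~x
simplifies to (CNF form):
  True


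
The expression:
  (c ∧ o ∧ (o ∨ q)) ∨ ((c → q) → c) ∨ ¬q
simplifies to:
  c ∨ ¬q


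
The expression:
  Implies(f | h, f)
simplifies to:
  f | ~h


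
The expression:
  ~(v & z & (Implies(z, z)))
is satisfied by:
  {v: False, z: False}
  {z: True, v: False}
  {v: True, z: False}


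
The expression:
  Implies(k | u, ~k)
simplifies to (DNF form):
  ~k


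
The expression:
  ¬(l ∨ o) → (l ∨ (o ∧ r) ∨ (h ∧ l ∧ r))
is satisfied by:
  {o: True, l: True}
  {o: True, l: False}
  {l: True, o: False}


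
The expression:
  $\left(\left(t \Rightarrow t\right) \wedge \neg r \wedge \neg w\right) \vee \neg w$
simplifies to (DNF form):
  $\neg w$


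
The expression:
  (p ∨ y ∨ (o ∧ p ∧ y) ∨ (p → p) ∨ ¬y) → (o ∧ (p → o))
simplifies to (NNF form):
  o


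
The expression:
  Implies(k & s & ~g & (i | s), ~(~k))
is always true.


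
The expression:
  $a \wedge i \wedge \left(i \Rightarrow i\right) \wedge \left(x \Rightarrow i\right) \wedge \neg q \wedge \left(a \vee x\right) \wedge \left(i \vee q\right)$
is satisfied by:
  {a: True, i: True, q: False}


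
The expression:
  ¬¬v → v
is always true.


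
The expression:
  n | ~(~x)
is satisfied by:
  {n: True, x: True}
  {n: True, x: False}
  {x: True, n: False}


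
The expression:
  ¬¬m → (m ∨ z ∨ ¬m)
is always true.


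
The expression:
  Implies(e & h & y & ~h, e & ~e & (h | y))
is always true.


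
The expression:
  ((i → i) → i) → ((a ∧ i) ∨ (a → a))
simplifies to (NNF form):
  True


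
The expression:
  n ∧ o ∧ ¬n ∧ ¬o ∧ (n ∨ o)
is never true.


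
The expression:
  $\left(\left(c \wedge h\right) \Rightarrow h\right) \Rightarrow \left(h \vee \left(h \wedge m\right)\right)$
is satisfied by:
  {h: True}


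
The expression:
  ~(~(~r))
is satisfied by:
  {r: False}


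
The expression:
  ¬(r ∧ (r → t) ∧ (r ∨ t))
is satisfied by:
  {t: False, r: False}
  {r: True, t: False}
  {t: True, r: False}


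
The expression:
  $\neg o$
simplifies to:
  $\neg o$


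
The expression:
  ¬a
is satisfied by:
  {a: False}


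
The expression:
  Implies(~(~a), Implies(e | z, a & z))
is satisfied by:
  {z: True, e: False, a: False}
  {e: False, a: False, z: False}
  {a: True, z: True, e: False}
  {a: True, e: False, z: False}
  {z: True, e: True, a: False}
  {e: True, z: False, a: False}
  {a: True, e: True, z: True}


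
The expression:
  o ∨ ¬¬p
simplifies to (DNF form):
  o ∨ p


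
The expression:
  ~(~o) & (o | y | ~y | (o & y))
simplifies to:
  o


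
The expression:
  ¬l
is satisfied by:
  {l: False}


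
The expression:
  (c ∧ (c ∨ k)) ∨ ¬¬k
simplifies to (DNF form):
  c ∨ k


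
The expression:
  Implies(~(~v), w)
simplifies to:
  w | ~v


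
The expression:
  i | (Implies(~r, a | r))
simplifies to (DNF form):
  a | i | r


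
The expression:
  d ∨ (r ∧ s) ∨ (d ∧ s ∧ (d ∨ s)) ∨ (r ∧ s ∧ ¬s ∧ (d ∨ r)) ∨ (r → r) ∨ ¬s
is always true.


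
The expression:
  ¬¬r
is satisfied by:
  {r: True}


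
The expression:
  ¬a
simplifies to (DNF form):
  ¬a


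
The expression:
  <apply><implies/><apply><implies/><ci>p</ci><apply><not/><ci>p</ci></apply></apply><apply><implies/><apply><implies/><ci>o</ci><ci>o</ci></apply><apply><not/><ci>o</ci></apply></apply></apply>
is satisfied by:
  {p: True, o: False}
  {o: False, p: False}
  {o: True, p: True}


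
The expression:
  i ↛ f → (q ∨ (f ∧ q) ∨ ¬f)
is always true.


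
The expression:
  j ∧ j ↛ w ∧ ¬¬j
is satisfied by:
  {j: True, w: False}


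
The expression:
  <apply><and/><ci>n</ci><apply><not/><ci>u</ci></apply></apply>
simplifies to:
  <apply><and/><ci>n</ci><apply><not/><ci>u</ci></apply></apply>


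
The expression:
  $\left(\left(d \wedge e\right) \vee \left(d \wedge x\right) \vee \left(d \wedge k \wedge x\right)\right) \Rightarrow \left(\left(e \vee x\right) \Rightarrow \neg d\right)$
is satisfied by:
  {x: False, d: False, e: False}
  {e: True, x: False, d: False}
  {x: True, e: False, d: False}
  {e: True, x: True, d: False}
  {d: True, e: False, x: False}


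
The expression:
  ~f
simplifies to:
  ~f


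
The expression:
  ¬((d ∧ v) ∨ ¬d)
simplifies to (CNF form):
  d ∧ ¬v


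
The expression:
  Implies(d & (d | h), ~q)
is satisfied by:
  {q: False, d: False}
  {d: True, q: False}
  {q: True, d: False}


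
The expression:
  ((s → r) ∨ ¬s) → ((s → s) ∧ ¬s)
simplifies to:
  ¬r ∨ ¬s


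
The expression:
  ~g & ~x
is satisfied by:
  {x: False, g: False}


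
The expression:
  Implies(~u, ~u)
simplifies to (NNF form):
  True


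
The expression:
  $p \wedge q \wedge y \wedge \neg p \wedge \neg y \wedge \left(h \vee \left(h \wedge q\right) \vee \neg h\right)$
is never true.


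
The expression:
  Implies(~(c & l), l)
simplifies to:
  l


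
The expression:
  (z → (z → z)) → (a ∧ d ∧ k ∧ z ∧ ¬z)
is never true.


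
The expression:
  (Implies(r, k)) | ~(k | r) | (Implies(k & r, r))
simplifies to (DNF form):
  True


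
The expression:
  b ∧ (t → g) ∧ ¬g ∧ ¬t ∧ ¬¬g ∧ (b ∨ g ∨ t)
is never true.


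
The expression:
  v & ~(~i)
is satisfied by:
  {i: True, v: True}


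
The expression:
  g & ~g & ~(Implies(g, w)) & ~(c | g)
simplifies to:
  False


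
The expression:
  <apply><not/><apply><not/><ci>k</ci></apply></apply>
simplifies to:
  <ci>k</ci>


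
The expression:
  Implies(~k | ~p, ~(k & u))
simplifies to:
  p | ~k | ~u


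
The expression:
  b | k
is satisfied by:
  {b: True, k: True}
  {b: True, k: False}
  {k: True, b: False}


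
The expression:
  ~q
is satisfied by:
  {q: False}


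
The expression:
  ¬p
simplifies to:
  ¬p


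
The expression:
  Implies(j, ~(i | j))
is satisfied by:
  {j: False}


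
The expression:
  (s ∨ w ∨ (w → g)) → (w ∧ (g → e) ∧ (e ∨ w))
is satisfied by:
  {e: True, w: True, g: False}
  {w: True, g: False, e: False}
  {e: True, g: True, w: True}


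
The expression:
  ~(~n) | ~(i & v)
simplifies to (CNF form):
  n | ~i | ~v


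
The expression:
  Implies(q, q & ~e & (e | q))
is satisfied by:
  {e: False, q: False}
  {q: True, e: False}
  {e: True, q: False}


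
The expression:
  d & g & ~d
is never true.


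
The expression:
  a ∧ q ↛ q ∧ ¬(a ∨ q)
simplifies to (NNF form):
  False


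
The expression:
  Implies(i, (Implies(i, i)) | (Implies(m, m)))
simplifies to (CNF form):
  True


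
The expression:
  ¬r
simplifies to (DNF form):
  ¬r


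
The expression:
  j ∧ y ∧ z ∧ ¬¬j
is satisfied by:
  {z: True, j: True, y: True}


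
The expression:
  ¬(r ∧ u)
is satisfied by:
  {u: False, r: False}
  {r: True, u: False}
  {u: True, r: False}


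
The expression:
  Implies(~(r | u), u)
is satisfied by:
  {r: True, u: True}
  {r: True, u: False}
  {u: True, r: False}


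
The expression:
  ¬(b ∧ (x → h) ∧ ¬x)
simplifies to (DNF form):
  x ∨ ¬b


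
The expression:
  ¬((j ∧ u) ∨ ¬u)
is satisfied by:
  {u: True, j: False}


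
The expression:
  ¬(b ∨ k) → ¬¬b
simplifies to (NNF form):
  b ∨ k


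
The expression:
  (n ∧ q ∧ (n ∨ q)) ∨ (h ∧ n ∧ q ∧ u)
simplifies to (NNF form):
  n ∧ q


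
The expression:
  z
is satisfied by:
  {z: True}


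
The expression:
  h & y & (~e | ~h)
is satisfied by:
  {h: True, y: True, e: False}


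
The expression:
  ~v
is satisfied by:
  {v: False}


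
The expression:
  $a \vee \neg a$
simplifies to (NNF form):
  $\text{True}$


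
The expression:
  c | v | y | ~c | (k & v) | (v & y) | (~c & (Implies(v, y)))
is always true.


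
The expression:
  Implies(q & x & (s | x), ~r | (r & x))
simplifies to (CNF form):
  True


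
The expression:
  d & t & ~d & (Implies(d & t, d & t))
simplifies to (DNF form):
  False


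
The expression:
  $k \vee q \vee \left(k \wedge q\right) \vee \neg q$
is always true.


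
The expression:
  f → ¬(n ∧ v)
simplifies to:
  ¬f ∨ ¬n ∨ ¬v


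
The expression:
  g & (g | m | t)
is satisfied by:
  {g: True}


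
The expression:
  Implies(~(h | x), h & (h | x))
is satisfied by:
  {x: True, h: True}
  {x: True, h: False}
  {h: True, x: False}


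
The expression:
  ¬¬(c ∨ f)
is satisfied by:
  {c: True, f: True}
  {c: True, f: False}
  {f: True, c: False}


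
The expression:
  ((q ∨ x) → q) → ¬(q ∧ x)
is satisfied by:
  {q: False, x: False}
  {x: True, q: False}
  {q: True, x: False}


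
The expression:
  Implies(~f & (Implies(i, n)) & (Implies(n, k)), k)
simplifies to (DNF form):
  f | i | k | n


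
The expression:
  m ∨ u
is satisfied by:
  {m: True, u: True}
  {m: True, u: False}
  {u: True, m: False}


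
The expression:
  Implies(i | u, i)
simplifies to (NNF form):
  i | ~u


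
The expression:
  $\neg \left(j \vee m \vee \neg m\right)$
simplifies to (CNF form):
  $\text{False}$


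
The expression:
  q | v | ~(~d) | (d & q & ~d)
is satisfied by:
  {d: True, q: True, v: True}
  {d: True, q: True, v: False}
  {d: True, v: True, q: False}
  {d: True, v: False, q: False}
  {q: True, v: True, d: False}
  {q: True, v: False, d: False}
  {v: True, q: False, d: False}


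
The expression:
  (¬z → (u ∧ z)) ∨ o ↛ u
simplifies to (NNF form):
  z ∨ (o ∧ ¬u)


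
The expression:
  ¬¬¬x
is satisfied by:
  {x: False}


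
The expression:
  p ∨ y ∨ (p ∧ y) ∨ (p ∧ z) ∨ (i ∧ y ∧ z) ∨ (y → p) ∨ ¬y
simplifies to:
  True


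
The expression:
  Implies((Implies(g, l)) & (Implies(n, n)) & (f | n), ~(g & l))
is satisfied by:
  {n: False, l: False, g: False, f: False}
  {f: True, n: False, l: False, g: False}
  {n: True, f: False, l: False, g: False}
  {f: True, n: True, l: False, g: False}
  {g: True, f: False, n: False, l: False}
  {f: True, g: True, n: False, l: False}
  {g: True, n: True, f: False, l: False}
  {f: True, g: True, n: True, l: False}
  {l: True, g: False, n: False, f: False}
  {l: True, f: True, g: False, n: False}
  {l: True, n: True, g: False, f: False}
  {f: True, l: True, n: True, g: False}
  {l: True, g: True, f: False, n: False}


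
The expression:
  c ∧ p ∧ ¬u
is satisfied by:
  {c: True, p: True, u: False}


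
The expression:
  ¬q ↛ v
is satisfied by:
  {v: True, q: False}
  {q: False, v: False}
  {q: True, v: True}


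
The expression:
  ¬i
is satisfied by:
  {i: False}


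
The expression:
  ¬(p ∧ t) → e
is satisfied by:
  {e: True, p: True, t: True}
  {e: True, p: True, t: False}
  {e: True, t: True, p: False}
  {e: True, t: False, p: False}
  {p: True, t: True, e: False}


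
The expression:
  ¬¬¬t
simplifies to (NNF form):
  ¬t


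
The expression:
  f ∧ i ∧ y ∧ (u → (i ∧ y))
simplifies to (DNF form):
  f ∧ i ∧ y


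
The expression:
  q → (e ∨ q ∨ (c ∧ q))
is always true.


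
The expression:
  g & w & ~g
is never true.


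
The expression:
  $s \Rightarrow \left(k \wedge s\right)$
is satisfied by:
  {k: True, s: False}
  {s: False, k: False}
  {s: True, k: True}


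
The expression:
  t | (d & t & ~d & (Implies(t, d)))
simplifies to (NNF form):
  t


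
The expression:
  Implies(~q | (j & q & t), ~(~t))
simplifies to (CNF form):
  q | t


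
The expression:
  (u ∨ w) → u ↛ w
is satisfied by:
  {w: False}


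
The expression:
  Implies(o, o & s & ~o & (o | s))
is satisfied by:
  {o: False}


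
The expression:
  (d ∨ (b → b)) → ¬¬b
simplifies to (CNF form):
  b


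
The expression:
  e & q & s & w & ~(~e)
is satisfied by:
  {e: True, w: True, q: True, s: True}


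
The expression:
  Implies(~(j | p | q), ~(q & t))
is always true.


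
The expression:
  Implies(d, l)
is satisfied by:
  {l: True, d: False}
  {d: False, l: False}
  {d: True, l: True}


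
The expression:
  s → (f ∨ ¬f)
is always true.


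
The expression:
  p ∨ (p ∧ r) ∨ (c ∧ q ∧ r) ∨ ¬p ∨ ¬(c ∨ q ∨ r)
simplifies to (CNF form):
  True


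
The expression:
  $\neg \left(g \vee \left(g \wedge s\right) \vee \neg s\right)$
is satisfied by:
  {s: True, g: False}


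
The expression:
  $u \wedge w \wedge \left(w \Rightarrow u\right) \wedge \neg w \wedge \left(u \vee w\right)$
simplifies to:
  $\text{False}$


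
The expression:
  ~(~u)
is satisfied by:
  {u: True}


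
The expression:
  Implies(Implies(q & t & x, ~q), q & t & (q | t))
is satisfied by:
  {t: True, q: True}


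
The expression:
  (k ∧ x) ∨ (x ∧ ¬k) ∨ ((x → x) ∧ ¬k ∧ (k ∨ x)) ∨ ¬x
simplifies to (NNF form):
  True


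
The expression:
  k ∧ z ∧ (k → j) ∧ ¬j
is never true.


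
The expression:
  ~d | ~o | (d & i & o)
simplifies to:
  i | ~d | ~o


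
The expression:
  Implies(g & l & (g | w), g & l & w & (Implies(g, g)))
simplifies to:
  w | ~g | ~l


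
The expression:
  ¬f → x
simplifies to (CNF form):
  f ∨ x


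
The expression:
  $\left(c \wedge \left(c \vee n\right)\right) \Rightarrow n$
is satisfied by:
  {n: True, c: False}
  {c: False, n: False}
  {c: True, n: True}


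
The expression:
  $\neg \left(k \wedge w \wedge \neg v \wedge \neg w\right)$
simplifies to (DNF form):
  $\text{True}$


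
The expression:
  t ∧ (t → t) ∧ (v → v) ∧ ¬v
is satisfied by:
  {t: True, v: False}


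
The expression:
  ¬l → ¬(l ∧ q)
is always true.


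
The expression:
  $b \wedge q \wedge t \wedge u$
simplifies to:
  $b \wedge q \wedge t \wedge u$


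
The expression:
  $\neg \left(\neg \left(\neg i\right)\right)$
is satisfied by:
  {i: False}


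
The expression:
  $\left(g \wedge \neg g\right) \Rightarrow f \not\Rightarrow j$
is always true.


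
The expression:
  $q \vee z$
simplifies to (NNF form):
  $q \vee z$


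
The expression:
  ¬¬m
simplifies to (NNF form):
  m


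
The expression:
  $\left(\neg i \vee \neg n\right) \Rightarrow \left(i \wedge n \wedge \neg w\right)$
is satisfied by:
  {i: True, n: True}


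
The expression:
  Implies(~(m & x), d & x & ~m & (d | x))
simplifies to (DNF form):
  (d & x) | (m & x)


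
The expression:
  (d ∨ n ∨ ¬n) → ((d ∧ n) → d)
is always true.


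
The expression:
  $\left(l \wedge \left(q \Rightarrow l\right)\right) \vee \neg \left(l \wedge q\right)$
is always true.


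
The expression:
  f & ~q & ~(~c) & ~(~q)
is never true.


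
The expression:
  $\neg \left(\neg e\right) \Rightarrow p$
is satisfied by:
  {p: True, e: False}
  {e: False, p: False}
  {e: True, p: True}


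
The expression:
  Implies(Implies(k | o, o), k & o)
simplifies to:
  k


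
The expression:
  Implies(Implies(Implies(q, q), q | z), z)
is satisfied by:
  {z: True, q: False}
  {q: False, z: False}
  {q: True, z: True}


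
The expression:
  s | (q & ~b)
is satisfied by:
  {s: True, q: True, b: False}
  {s: True, q: False, b: False}
  {b: True, s: True, q: True}
  {b: True, s: True, q: False}
  {q: True, b: False, s: False}


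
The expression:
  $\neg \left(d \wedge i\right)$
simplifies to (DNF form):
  $\neg d \vee \neg i$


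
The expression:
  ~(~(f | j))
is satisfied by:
  {f: True, j: True}
  {f: True, j: False}
  {j: True, f: False}


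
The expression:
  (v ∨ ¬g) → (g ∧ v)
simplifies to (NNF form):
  g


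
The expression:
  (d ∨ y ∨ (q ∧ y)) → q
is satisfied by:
  {q: True, y: False, d: False}
  {d: True, q: True, y: False}
  {q: True, y: True, d: False}
  {d: True, q: True, y: True}
  {d: False, y: False, q: False}


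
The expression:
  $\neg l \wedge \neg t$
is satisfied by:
  {l: False, t: False}


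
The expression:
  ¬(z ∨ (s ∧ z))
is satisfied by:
  {z: False}


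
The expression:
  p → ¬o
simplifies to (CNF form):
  ¬o ∨ ¬p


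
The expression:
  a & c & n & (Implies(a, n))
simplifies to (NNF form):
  a & c & n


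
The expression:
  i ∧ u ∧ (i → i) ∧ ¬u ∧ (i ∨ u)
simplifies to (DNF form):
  False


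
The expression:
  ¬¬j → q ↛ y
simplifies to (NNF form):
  (q ∧ ¬y) ∨ ¬j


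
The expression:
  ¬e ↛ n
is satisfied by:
  {n: True, e: False}
  {e: False, n: False}
  {e: True, n: True}


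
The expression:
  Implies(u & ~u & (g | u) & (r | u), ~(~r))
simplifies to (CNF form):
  True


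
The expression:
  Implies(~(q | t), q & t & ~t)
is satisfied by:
  {t: True, q: True}
  {t: True, q: False}
  {q: True, t: False}


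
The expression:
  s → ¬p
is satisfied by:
  {s: False, p: False}
  {p: True, s: False}
  {s: True, p: False}


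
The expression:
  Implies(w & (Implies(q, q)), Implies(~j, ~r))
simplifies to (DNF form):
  j | ~r | ~w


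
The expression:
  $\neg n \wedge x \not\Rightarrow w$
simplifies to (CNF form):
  $x \wedge \neg n \wedge \neg w$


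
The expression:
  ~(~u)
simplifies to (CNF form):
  u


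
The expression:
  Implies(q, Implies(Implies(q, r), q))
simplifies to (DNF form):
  True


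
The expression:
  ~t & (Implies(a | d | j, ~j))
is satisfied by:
  {t: False, j: False}


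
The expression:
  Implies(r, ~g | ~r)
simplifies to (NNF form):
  ~g | ~r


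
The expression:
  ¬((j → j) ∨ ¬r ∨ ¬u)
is never true.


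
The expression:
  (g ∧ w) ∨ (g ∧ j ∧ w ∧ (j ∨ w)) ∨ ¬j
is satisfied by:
  {w: True, g: True, j: False}
  {w: True, g: False, j: False}
  {g: True, w: False, j: False}
  {w: False, g: False, j: False}
  {j: True, w: True, g: True}


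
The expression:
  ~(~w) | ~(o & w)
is always true.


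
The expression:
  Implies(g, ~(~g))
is always true.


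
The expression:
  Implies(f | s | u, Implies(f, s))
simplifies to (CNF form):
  s | ~f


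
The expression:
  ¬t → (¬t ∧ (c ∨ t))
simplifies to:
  c ∨ t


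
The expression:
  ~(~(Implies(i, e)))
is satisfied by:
  {e: True, i: False}
  {i: False, e: False}
  {i: True, e: True}


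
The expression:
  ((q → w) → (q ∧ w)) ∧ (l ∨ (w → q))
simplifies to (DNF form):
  q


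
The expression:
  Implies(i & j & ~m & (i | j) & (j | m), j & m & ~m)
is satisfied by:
  {m: True, i: False, j: False}
  {m: False, i: False, j: False}
  {j: True, m: True, i: False}
  {j: True, m: False, i: False}
  {i: True, m: True, j: False}
  {i: True, m: False, j: False}
  {i: True, j: True, m: True}


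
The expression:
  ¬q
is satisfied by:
  {q: False}


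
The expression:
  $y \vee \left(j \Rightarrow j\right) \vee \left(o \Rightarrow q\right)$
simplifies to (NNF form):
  $\text{True}$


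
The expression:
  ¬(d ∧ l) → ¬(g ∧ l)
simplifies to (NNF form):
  d ∨ ¬g ∨ ¬l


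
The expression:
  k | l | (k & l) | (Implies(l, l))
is always true.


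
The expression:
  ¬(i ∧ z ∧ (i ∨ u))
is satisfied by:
  {z: False, i: False}
  {i: True, z: False}
  {z: True, i: False}


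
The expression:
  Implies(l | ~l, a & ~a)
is never true.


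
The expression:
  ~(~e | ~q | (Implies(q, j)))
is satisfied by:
  {e: True, q: True, j: False}


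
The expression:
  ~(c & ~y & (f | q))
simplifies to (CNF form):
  (y | ~c | ~f) & (y | ~c | ~q)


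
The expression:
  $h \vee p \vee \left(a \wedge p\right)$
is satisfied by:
  {p: True, h: True}
  {p: True, h: False}
  {h: True, p: False}


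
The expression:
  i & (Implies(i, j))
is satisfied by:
  {i: True, j: True}


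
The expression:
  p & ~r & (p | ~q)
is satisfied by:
  {p: True, r: False}


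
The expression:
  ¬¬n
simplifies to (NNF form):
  n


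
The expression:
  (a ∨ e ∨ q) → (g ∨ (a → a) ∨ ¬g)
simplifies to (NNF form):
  True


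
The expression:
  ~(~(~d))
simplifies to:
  ~d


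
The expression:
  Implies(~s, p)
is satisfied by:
  {p: True, s: True}
  {p: True, s: False}
  {s: True, p: False}


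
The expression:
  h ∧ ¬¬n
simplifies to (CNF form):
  h ∧ n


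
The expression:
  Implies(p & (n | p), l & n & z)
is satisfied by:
  {z: True, l: True, n: True, p: False}
  {z: True, l: True, n: False, p: False}
  {z: True, n: True, l: False, p: False}
  {z: True, n: False, l: False, p: False}
  {l: True, n: True, z: False, p: False}
  {l: True, z: False, n: False, p: False}
  {l: False, n: True, z: False, p: False}
  {l: False, z: False, n: False, p: False}
  {z: True, p: True, l: True, n: True}


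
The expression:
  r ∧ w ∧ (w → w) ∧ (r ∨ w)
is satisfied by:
  {r: True, w: True}


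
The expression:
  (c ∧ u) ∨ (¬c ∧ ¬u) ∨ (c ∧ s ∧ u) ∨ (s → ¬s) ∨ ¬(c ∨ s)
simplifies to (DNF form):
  (c ∧ u) ∨ (¬c ∧ ¬u) ∨ ¬s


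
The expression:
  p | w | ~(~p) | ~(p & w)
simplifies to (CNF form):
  True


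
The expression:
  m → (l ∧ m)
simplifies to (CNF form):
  l ∨ ¬m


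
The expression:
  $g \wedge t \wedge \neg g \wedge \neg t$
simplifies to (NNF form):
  $\text{False}$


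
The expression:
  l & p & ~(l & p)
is never true.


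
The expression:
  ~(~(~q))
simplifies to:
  ~q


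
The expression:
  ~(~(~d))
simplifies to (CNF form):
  ~d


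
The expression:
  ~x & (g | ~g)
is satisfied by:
  {x: False}


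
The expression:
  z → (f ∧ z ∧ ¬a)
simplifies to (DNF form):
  (f ∧ ¬a) ∨ ¬z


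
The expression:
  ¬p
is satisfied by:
  {p: False}


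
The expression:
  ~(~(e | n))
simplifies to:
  e | n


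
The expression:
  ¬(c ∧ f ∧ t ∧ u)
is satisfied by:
  {u: False, c: False, t: False, f: False}
  {f: True, u: False, c: False, t: False}
  {t: True, u: False, c: False, f: False}
  {f: True, t: True, u: False, c: False}
  {c: True, f: False, u: False, t: False}
  {f: True, c: True, u: False, t: False}
  {t: True, c: True, f: False, u: False}
  {f: True, t: True, c: True, u: False}
  {u: True, t: False, c: False, f: False}
  {f: True, u: True, t: False, c: False}
  {t: True, u: True, f: False, c: False}
  {f: True, t: True, u: True, c: False}
  {c: True, u: True, t: False, f: False}
  {f: True, c: True, u: True, t: False}
  {t: True, c: True, u: True, f: False}


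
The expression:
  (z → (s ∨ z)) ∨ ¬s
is always true.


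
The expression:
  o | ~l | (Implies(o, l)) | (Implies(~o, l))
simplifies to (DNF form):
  True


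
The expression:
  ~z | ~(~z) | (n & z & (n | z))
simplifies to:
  True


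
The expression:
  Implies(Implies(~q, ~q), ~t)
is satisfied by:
  {t: False}


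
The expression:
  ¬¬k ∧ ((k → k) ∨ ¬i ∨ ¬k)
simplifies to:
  k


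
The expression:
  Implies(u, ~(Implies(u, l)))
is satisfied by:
  {l: False, u: False}
  {u: True, l: False}
  {l: True, u: False}


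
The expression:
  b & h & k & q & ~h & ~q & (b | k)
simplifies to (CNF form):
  False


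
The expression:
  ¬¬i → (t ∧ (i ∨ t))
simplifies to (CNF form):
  t ∨ ¬i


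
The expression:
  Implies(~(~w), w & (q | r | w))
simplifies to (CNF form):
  True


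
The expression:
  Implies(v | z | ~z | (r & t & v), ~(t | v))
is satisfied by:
  {v: False, t: False}


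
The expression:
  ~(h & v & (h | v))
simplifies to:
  ~h | ~v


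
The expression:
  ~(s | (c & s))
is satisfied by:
  {s: False}


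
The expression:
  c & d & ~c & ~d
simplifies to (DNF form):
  False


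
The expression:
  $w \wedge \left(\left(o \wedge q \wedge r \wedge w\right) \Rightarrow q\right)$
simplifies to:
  $w$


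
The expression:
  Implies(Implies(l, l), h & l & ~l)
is never true.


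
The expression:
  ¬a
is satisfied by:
  {a: False}


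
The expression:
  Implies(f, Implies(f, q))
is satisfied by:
  {q: True, f: False}
  {f: False, q: False}
  {f: True, q: True}


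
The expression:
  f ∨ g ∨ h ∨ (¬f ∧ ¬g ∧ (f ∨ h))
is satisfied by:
  {g: True, h: True, f: True}
  {g: True, h: True, f: False}
  {g: True, f: True, h: False}
  {g: True, f: False, h: False}
  {h: True, f: True, g: False}
  {h: True, f: False, g: False}
  {f: True, h: False, g: False}


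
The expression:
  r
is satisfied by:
  {r: True}


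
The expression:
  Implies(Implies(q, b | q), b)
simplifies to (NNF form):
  b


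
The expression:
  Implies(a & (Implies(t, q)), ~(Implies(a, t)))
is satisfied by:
  {t: False, a: False, q: False}
  {q: True, t: False, a: False}
  {a: True, t: False, q: False}
  {q: True, a: True, t: False}
  {t: True, q: False, a: False}
  {q: True, t: True, a: False}
  {a: True, t: True, q: False}


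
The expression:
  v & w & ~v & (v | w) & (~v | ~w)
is never true.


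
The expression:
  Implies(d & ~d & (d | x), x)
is always true.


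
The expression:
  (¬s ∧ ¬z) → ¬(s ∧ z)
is always true.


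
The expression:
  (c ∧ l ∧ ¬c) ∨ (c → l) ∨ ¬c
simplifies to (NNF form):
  l ∨ ¬c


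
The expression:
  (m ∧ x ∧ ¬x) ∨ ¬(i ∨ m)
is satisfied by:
  {i: False, m: False}


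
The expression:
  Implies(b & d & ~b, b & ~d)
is always true.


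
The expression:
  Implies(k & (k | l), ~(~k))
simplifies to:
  True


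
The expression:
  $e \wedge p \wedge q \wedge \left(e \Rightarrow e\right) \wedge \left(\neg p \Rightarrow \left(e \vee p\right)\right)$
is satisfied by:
  {p: True, e: True, q: True}


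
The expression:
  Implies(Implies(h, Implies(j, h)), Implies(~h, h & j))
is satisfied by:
  {h: True}


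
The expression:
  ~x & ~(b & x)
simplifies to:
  ~x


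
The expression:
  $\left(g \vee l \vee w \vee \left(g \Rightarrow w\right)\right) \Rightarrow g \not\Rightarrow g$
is never true.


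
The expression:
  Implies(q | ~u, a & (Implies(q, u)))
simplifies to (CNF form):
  (a | u) & (a | ~q) & (u | ~q) & (a | u | ~q)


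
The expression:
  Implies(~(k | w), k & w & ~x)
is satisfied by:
  {k: True, w: True}
  {k: True, w: False}
  {w: True, k: False}


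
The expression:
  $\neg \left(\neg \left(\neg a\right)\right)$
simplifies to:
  $\neg a$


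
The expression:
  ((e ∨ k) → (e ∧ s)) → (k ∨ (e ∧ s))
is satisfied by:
  {k: True, e: True}
  {k: True, e: False}
  {e: True, k: False}


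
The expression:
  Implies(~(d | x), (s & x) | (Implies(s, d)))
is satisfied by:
  {x: True, d: True, s: False}
  {x: True, s: False, d: False}
  {d: True, s: False, x: False}
  {d: False, s: False, x: False}
  {x: True, d: True, s: True}
  {x: True, s: True, d: False}
  {d: True, s: True, x: False}


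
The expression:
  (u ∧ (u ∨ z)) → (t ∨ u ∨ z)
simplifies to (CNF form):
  True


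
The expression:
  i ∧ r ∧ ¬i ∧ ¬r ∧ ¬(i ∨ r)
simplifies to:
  False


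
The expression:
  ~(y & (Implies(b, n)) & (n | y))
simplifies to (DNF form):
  ~y | (b & ~n)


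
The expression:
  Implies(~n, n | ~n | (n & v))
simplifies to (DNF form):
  True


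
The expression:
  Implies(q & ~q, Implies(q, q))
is always true.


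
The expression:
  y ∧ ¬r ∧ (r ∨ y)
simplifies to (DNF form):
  y ∧ ¬r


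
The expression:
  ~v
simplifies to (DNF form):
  ~v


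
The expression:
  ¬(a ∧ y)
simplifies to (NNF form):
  ¬a ∨ ¬y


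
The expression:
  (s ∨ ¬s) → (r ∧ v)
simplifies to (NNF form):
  r ∧ v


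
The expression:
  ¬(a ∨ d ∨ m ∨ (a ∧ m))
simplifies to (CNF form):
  ¬a ∧ ¬d ∧ ¬m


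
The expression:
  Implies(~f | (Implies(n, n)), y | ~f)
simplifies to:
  y | ~f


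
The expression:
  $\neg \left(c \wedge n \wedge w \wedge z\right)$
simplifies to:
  $\neg c \vee \neg n \vee \neg w \vee \neg z$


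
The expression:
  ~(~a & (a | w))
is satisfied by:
  {a: True, w: False}
  {w: False, a: False}
  {w: True, a: True}


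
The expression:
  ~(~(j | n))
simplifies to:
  j | n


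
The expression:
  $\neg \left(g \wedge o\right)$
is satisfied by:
  {g: False, o: False}
  {o: True, g: False}
  {g: True, o: False}


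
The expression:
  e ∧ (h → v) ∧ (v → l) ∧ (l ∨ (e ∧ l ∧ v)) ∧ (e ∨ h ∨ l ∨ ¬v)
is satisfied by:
  {v: True, e: True, l: True, h: False}
  {e: True, l: True, v: False, h: False}
  {v: True, h: True, e: True, l: True}


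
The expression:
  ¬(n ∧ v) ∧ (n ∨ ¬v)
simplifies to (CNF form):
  ¬v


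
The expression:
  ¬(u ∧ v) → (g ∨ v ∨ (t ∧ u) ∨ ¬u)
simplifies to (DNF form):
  g ∨ t ∨ v ∨ ¬u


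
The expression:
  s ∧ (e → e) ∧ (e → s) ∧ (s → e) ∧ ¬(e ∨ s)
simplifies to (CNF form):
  False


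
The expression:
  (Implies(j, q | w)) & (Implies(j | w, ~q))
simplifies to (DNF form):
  (w & ~q) | (~j & ~w)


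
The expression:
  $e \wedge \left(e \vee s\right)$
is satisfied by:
  {e: True}


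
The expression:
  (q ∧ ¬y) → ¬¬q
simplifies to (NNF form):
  True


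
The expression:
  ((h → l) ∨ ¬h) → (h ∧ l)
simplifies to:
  h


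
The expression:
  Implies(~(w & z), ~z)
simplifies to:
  w | ~z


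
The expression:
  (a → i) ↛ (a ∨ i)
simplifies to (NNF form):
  ¬a ∧ ¬i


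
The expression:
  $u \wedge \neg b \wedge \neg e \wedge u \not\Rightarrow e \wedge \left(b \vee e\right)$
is never true.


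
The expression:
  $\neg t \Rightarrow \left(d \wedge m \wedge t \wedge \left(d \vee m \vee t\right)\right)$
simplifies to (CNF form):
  $t$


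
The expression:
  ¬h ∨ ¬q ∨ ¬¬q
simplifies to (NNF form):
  True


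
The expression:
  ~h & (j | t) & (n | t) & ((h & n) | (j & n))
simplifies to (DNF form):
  j & n & ~h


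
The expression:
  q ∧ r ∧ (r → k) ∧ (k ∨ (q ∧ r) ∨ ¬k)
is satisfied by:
  {r: True, q: True, k: True}


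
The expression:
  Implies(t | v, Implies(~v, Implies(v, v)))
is always true.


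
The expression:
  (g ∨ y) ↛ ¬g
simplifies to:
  g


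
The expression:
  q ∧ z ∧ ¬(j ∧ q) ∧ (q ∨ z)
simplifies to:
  q ∧ z ∧ ¬j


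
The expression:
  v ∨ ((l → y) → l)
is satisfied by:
  {v: True, l: True}
  {v: True, l: False}
  {l: True, v: False}


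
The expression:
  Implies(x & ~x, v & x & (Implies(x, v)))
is always true.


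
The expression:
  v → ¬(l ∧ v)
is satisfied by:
  {l: False, v: False}
  {v: True, l: False}
  {l: True, v: False}


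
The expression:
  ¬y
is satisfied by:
  {y: False}


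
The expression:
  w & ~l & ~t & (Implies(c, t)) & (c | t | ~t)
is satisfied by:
  {w: True, l: False, t: False, c: False}


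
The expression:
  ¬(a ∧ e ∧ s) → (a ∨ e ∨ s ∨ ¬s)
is always true.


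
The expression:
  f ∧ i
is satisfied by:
  {i: True, f: True}


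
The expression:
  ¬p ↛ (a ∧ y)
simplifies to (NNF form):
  ¬p ∧ (¬a ∨ ¬y)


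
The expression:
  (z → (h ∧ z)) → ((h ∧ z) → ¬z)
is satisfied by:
  {h: False, z: False}
  {z: True, h: False}
  {h: True, z: False}


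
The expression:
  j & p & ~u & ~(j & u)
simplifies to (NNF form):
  j & p & ~u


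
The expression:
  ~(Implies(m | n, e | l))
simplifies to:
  ~e & ~l & (m | n)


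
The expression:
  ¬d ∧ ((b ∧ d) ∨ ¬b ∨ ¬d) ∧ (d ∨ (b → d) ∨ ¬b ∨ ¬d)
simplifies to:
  ¬d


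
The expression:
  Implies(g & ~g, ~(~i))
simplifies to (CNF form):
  True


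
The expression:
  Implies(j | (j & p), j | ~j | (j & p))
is always true.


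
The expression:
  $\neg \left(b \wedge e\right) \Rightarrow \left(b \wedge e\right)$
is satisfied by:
  {e: True, b: True}


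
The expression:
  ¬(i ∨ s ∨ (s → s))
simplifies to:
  False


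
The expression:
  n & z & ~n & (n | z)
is never true.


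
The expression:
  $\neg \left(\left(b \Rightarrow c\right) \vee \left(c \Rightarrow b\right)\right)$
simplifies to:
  $\text{False}$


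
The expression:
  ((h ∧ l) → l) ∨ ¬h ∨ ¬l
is always true.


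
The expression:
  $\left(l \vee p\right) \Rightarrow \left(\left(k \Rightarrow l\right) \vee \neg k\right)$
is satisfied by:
  {l: True, p: False, k: False}
  {p: False, k: False, l: False}
  {l: True, k: True, p: False}
  {k: True, p: False, l: False}
  {l: True, p: True, k: False}
  {p: True, l: False, k: False}
  {l: True, k: True, p: True}


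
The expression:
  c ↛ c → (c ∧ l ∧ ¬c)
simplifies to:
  True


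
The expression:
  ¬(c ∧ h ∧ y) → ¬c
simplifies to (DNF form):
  (h ∧ y) ∨ ¬c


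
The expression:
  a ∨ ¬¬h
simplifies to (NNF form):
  a ∨ h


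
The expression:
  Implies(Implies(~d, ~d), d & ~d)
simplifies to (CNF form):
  False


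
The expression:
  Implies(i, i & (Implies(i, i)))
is always true.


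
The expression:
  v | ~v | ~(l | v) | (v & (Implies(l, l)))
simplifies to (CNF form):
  True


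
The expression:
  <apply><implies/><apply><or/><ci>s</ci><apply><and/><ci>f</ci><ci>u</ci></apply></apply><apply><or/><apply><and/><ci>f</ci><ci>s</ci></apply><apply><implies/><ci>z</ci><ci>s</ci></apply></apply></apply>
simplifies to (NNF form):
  <apply><or/><ci>s</ci><apply><not/><ci>f</ci></apply><apply><not/><ci>u</ci></apply><apply><not/><ci>z</ci></apply></apply>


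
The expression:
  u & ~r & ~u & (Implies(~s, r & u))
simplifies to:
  False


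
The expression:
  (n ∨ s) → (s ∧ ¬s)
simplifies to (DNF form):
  ¬n ∧ ¬s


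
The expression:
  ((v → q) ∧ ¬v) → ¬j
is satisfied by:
  {v: True, j: False}
  {j: False, v: False}
  {j: True, v: True}


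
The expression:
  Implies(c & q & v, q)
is always true.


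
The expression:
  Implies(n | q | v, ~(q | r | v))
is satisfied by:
  {q: False, v: False, n: False, r: False}
  {r: True, q: False, v: False, n: False}
  {n: True, q: False, v: False, r: False}


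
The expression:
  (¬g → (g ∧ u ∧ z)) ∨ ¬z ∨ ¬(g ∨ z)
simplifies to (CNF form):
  g ∨ ¬z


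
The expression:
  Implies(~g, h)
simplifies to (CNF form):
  g | h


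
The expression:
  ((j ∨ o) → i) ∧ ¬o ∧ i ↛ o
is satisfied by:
  {i: True, o: False}


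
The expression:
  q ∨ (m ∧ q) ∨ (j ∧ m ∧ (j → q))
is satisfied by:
  {q: True}


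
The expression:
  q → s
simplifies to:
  s ∨ ¬q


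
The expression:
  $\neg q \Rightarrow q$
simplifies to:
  $q$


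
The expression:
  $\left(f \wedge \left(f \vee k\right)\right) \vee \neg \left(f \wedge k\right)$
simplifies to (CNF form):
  $\text{True}$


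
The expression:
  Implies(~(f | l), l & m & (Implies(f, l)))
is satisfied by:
  {l: True, f: True}
  {l: True, f: False}
  {f: True, l: False}


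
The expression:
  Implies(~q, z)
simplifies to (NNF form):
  q | z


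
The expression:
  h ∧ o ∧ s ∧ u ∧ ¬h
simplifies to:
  False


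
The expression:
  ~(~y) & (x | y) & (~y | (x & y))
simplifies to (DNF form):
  x & y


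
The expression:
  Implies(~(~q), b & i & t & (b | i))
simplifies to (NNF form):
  ~q | (b & i & t)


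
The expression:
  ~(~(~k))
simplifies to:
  ~k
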